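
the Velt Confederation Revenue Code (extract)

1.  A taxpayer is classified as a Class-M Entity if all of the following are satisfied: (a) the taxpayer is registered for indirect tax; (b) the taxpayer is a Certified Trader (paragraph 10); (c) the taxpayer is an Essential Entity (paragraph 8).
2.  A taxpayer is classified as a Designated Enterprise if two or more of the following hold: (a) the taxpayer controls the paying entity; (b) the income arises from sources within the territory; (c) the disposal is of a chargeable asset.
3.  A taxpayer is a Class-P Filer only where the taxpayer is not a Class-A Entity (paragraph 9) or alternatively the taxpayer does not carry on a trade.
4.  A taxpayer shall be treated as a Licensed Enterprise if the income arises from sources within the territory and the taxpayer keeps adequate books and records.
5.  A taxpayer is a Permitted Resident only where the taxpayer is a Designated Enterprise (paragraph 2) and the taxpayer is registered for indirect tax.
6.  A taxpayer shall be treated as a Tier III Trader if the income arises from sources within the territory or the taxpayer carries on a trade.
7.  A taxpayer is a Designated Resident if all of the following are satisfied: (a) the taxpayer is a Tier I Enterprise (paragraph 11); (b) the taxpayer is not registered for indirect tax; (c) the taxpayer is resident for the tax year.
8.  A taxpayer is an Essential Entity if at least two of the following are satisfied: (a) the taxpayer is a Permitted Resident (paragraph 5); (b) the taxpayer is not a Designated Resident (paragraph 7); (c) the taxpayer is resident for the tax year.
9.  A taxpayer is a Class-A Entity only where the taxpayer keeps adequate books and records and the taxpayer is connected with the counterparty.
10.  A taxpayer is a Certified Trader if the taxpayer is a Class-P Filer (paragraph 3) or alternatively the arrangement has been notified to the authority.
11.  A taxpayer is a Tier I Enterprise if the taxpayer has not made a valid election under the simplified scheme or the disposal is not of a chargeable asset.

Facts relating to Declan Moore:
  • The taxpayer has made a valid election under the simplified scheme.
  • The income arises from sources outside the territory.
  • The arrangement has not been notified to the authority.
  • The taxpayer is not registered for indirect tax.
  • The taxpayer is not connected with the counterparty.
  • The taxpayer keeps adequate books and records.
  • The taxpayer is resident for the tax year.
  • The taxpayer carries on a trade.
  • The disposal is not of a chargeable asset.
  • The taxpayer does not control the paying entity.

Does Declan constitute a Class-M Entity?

paragraph 9 — Class-A Entity: [the taxpayer keeps adequate books and records? yes] AND [the taxpayer is connected with the counterparty? no] → not satisfied.
paragraph 3 — Class-P Filer: [not a Class-A Entity (paragraph 9)? yes] OR [the taxpayer does not carry on a trade? no] → satisfied.
paragraph 10 — Certified Trader: [Class-P Filer (paragraph 3)? yes] OR [the arrangement has been notified to the authority? no] → satisfied.
paragraph 2 — Designated Enterprise: the taxpayer controls the paying entity? no; the income arises from sources within the territory? no; the disposal is of a chargeable asset? no — 0 of 3 hold (need ≥2) → not satisfied.
paragraph 5 — Permitted Resident: [Designated Enterprise (paragraph 2)? no] AND [the taxpayer is registered for indirect tax? no] → not satisfied.
paragraph 11 — Tier I Enterprise: [the taxpayer has not made a valid election under the simplified scheme? no] OR [the disposal is not of a chargeable asset? yes] → satisfied.
paragraph 7 — Designated Resident: [Tier I Enterprise (paragraph 11)? yes] AND [the taxpayer is not registered for indirect tax? yes] AND [the taxpayer is resident for the tax year? yes] → satisfied.
paragraph 8 — Essential Entity: Permitted Resident (paragraph 5)? no; not a Designated Resident (paragraph 7)? no; the taxpayer is resident for the tax year? yes — 1 of 3 hold (need ≥2) → not satisfied.
paragraph 1 — Class-M Entity: [the taxpayer is registered for indirect tax? no] AND [Certified Trader (paragraph 10)? yes] AND [Essential Entity (paragraph 8)? no] → not satisfied.

No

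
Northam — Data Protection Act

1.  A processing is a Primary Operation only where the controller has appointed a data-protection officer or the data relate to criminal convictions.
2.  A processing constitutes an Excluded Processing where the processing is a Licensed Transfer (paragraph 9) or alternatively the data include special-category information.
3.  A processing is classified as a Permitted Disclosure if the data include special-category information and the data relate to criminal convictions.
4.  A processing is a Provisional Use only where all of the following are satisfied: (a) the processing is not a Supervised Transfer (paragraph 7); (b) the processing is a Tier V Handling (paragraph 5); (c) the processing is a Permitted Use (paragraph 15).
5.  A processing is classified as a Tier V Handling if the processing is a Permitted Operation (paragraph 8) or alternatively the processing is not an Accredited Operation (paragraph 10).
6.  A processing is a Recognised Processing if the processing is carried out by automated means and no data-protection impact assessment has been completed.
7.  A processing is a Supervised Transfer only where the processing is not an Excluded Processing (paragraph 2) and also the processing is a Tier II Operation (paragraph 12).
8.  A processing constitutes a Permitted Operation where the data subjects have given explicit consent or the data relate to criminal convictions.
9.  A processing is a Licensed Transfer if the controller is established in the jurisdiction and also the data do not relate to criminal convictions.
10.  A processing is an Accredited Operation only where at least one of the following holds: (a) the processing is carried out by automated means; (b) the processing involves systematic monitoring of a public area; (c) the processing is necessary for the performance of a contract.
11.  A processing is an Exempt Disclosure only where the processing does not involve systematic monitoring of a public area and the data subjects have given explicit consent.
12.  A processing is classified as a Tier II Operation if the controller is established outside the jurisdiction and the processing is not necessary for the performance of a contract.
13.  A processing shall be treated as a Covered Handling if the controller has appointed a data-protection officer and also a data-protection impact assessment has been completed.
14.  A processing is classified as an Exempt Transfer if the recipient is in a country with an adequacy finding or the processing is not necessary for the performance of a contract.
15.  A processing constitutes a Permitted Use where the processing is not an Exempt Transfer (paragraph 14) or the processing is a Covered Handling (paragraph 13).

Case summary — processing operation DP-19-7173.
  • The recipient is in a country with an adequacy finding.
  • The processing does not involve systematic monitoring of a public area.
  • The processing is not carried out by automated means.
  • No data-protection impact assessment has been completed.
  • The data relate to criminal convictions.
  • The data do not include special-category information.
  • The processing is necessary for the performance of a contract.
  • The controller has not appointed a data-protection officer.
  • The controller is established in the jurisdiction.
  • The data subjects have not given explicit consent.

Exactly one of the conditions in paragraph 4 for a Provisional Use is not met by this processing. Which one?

Under paragraph 9: the controller is established in the jurisdiction? yes; and the data do not relate to criminal convictions? no. So the processing is not a Licensed Transfer.
Under paragraph 2: Licensed Transfer (paragraph 9)? no; or the data include special-category information? no. So the processing is not an Excluded Processing.
Under paragraph 12: the controller is established outside the jurisdiction? no; and the processing is not necessary for the performance of a contract? no. So the processing is not a Tier II Operation.
Under paragraph 7: not an Excluded Processing (paragraph 2)? yes; and Tier II Operation (paragraph 12)? no. So the processing is not a Supervised Transfer.
Under paragraph 8: the data subjects have given explicit consent? no; or the data relate to criminal convictions? yes. So the processing is a Permitted Operation.
Under paragraph 10: the processing is carried out by automated means? no; or the processing involves systematic monitoring of a public area? no; or the processing is necessary for the performance of a contract? yes. So the processing is an Accredited Operation.
Under paragraph 5: Permitted Operation (paragraph 8)? yes; or not an Accredited Operation (paragraph 10)? no. So the processing is a Tier V Handling.
Under paragraph 14: the recipient is in a country with an adequacy finding? yes; or the processing is not necessary for the performance of a contract? no. So the processing is an Exempt Transfer.
Under paragraph 13: the controller has appointed a data-protection officer? no; and a data-protection impact assessment has been completed? no. So the processing is not a Covered Handling.
Under paragraph 15: not an Exempt Transfer (paragraph 14)? no; or Covered Handling (paragraph 13)? no. So the processing is not a Permitted Use.
Under paragraph 4: not a Supervised Transfer (paragraph 7)? yes; and Tier V Handling (paragraph 5)? yes; and Permitted Use (paragraph 15)? no. So the processing is not a Provisional Use.

Permitted Use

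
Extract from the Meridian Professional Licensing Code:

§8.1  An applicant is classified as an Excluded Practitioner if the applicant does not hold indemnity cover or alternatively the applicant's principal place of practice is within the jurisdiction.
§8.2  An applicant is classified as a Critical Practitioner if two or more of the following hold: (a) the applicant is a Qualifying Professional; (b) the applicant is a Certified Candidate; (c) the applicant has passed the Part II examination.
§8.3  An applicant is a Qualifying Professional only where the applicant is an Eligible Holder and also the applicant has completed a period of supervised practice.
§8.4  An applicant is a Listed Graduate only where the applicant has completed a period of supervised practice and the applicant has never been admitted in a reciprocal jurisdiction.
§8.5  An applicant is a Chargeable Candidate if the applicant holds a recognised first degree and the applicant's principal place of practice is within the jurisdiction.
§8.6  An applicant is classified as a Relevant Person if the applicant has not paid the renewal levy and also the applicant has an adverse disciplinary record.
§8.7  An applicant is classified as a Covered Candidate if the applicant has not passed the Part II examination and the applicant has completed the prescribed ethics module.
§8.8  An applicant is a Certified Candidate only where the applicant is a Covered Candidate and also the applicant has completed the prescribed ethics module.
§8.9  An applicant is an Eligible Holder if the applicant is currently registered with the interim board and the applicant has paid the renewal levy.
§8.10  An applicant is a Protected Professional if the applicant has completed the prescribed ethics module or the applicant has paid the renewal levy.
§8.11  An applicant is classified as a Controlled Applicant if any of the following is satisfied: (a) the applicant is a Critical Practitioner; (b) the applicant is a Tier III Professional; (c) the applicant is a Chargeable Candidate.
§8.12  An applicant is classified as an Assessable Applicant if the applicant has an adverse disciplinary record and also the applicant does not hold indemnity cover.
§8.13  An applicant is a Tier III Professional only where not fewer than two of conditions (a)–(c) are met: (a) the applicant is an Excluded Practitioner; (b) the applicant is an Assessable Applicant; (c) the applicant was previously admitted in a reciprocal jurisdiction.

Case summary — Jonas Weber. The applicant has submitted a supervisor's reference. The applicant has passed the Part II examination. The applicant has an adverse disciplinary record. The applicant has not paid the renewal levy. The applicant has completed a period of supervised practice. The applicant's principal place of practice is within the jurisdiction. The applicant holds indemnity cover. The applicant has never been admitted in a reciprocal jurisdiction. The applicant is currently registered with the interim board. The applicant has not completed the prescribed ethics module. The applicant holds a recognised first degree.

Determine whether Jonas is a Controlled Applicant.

Under §8.9: the applicant is currently registered with the interim board? yes; and the applicant has paid the renewal levy? no. So the applicant is not an Eligible Holder.
Under §8.3: Eligible Holder (§8.9)? no; and the applicant has completed a period of supervised practice? yes. So the applicant is not a Qualifying Professional.
Under §8.7: the applicant has not passed the Part II examination? no; and the applicant has completed the prescribed ethics module? no. So the applicant is not a Covered Candidate.
Under §8.8: Covered Candidate (§8.7)? no; and the applicant has completed the prescribed ethics module? no. So the applicant is not a Certified Candidate.
Under §8.2: Qualifying Professional (§8.3)? no; Certified Candidate (§8.8)? no; the applicant has passed the Part II examination? yes — 1 of 3 hold (need ≥2) → not satisfied.
Under §8.1: the applicant does not hold indemnity cover? no; or the applicant's principal place of practice is within the jurisdiction? yes. So the applicant is an Excluded Practitioner.
Under §8.12: the applicant has an adverse disciplinary record? yes; and the applicant does not hold indemnity cover? no. So the applicant is not an Assessable Applicant.
Under §8.13: Excluded Practitioner (§8.1)? yes; Assessable Applicant (§8.12)? no; the applicant was previously admitted in a reciprocal jurisdiction? no — 1 of 3 hold (need ≥2) → not satisfied.
Under §8.5: the applicant holds a recognised first degree? yes; and the applicant's principal place of practice is within the jurisdiction? yes. So the applicant is a Chargeable Candidate.
Under §8.11: Critical Practitioner (§8.2)? no; or Tier III Professional (§8.13)? no; or Chargeable Candidate (§8.5)? yes. So the applicant is a Controlled Applicant.

Yes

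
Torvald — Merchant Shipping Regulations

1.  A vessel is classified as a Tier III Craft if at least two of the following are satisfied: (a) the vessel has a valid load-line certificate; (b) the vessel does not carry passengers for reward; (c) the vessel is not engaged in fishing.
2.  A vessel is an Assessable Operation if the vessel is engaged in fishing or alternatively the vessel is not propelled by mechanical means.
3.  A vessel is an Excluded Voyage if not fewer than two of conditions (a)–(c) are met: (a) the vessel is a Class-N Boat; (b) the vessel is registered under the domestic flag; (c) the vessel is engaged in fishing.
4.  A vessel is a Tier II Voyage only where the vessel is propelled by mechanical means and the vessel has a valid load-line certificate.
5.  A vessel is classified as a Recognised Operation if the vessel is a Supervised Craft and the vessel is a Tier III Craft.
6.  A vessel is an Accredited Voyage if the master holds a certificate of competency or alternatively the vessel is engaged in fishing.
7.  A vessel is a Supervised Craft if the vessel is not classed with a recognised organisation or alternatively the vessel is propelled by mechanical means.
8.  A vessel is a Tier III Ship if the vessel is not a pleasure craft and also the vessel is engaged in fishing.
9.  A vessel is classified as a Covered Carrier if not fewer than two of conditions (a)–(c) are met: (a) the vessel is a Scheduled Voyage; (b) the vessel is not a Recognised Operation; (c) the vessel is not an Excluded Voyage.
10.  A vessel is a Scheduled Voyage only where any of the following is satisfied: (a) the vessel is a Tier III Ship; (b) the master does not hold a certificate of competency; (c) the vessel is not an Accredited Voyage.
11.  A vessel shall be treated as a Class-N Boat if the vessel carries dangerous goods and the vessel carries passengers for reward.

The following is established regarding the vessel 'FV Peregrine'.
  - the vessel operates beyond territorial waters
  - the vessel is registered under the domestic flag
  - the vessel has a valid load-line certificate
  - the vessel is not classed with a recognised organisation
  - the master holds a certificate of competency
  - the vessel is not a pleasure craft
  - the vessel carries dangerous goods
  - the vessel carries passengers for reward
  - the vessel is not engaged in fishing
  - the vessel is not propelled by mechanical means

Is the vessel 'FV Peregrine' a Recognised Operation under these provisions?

Yes

paragraph 7 — Supervised Craft: [the vessel is not classed with a recognised organisation? yes] OR [the vessel is propelled by mechanical means? no] → satisfied.
paragraph 1 — Tier III Craft: the vessel has a valid load-line certificate? yes; the vessel does not carry passengers for reward? no; the vessel is not engaged in fishing? yes — 2 of 3 hold (need ≥2) → satisfied.
paragraph 5 — Recognised Operation: [Supervised Craft (paragraph 7)? yes] AND [Tier III Craft (paragraph 1)? yes] → satisfied.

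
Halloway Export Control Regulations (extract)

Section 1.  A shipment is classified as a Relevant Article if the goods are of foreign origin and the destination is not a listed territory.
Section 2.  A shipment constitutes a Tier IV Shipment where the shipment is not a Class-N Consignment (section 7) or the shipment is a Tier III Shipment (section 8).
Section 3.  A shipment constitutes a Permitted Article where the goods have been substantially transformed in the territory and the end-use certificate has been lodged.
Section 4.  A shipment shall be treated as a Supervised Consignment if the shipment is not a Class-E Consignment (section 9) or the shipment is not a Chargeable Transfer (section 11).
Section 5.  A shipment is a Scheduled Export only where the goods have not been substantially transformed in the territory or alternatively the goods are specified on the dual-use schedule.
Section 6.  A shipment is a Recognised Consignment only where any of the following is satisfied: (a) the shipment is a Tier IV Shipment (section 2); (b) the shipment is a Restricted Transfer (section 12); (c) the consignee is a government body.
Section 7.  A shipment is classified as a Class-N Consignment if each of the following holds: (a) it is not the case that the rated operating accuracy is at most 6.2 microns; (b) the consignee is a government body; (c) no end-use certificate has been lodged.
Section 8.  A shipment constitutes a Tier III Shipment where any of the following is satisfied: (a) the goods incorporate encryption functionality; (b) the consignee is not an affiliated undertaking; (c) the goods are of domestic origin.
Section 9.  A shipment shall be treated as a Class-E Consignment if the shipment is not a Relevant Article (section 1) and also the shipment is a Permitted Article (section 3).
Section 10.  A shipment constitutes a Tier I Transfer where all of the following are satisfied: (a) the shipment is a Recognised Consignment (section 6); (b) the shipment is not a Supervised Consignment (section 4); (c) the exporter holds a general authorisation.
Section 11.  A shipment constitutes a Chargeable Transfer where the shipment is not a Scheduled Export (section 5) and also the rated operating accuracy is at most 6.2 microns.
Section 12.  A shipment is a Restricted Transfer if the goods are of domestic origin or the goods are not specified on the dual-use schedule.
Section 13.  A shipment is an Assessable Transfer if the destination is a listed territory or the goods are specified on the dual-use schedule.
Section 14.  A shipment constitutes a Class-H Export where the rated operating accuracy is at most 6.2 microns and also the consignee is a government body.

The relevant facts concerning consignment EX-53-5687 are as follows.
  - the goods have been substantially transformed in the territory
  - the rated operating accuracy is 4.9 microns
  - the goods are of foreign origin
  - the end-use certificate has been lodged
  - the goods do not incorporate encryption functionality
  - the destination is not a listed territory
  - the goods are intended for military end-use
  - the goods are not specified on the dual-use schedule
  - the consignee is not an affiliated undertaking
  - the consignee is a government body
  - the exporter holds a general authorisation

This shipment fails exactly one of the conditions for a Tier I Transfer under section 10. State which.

Supervised Consignment

section 7 — Class-N Consignment: [rated operating accuracy: 4.9 microns ≤ 6.2 microns? yes, so negated condition no] AND [the consignee is a government body? yes] AND [no end-use certificate has been lodged? no] → not satisfied.
section 8 — Tier III Shipment: [the goods incorporate encryption functionality? no] OR [the consignee is not an affiliated undertaking? yes] OR [the goods are of domestic origin? no] → satisfied.
section 2 — Tier IV Shipment: [not a Class-N Consignment (section 7)? yes] OR [Tier III Shipment (section 8)? yes] → satisfied.
section 12 — Restricted Transfer: [the goods are of domestic origin? no] OR [the goods are not specified on the dual-use schedule? yes] → satisfied.
section 6 — Recognised Consignment: [Tier IV Shipment (section 2)? yes] OR [Restricted Transfer (section 12)? yes] OR [the consignee is a government body? yes] → satisfied.
section 1 — Relevant Article: [the goods are of foreign origin? yes] AND [the destination is not a listed territory? yes] → satisfied.
section 3 — Permitted Article: [the goods have been substantially transformed in the territory? yes] AND [the end-use certificate has been lodged? yes] → satisfied.
section 9 — Class-E Consignment: [not a Relevant Article (section 1)? no] AND [Permitted Article (section 3)? yes] → not satisfied.
section 5 — Scheduled Export: [the goods have not been substantially transformed in the territory? no] OR [the goods are specified on the dual-use schedule? no] → not satisfied.
section 11 — Chargeable Transfer: [not a Scheduled Export (section 5)? yes] AND [rated operating accuracy: 4.9 microns ≤ 6.2 microns? yes] → satisfied.
section 4 — Supervised Consignment: [not a Class-E Consignment (section 9)? yes] OR [not a Chargeable Transfer (section 11)? no] → satisfied.
section 10 — Tier I Transfer: [Recognised Consignment (section 6)? yes] AND [not a Supervised Consignment (section 4)? no] AND [the exporter holds a general authorisation? yes] → not satisfied.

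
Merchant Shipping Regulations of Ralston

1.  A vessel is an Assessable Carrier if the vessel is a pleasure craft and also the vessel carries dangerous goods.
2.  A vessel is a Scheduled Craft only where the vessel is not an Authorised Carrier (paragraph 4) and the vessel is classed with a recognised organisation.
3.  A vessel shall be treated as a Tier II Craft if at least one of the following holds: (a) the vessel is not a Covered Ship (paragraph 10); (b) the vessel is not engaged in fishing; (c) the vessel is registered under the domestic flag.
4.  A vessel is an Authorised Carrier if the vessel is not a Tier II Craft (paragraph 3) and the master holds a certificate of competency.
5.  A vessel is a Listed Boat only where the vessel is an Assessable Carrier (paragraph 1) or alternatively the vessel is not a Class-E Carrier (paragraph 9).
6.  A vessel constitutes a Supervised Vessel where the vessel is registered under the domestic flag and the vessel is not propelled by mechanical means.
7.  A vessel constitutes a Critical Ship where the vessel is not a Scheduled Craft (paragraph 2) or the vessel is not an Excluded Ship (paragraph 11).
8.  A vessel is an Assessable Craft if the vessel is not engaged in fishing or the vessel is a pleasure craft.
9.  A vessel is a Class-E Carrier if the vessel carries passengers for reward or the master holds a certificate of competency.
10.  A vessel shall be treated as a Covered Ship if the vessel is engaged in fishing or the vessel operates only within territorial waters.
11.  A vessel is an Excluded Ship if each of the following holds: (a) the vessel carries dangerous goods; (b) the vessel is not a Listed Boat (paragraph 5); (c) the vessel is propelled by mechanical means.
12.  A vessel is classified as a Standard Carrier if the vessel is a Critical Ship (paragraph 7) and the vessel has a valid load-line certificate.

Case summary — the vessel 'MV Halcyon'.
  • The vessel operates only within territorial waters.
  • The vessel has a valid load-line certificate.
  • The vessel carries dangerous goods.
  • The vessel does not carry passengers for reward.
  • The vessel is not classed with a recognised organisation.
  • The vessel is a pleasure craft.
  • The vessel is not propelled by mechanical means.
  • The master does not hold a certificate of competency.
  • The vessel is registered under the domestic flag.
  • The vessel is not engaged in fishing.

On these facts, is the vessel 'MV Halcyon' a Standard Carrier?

paragraph 10 — Covered Ship: [the vessel is engaged in fishing? no] OR [the vessel operates only within territorial waters? yes] → satisfied.
paragraph 3 — Tier II Craft: [not a Covered Ship (paragraph 10)? no] OR [the vessel is not engaged in fishing? yes] OR [the vessel is registered under the domestic flag? yes] → satisfied.
paragraph 4 — Authorised Carrier: [not a Tier II Craft (paragraph 3)? no] AND [the master holds a certificate of competency? no] → not satisfied.
paragraph 2 — Scheduled Craft: [not an Authorised Carrier (paragraph 4)? yes] AND [the vessel is classed with a recognised organisation? no] → not satisfied.
paragraph 1 — Assessable Carrier: [the vessel is a pleasure craft? yes] AND [the vessel carries dangerous goods? yes] → satisfied.
paragraph 9 — Class-E Carrier: [the vessel carries passengers for reward? no] OR [the master holds a certificate of competency? no] → not satisfied.
paragraph 5 — Listed Boat: [Assessable Carrier (paragraph 1)? yes] OR [not a Class-E Carrier (paragraph 9)? yes] → satisfied.
paragraph 11 — Excluded Ship: [the vessel carries dangerous goods? yes] AND [not a Listed Boat (paragraph 5)? no] AND [the vessel is propelled by mechanical means? no] → not satisfied.
paragraph 7 — Critical Ship: [not a Scheduled Craft (paragraph 2)? yes] OR [not an Excluded Ship (paragraph 11)? yes] → satisfied.
paragraph 12 — Standard Carrier: [Critical Ship (paragraph 7)? yes] AND [the vessel has a valid load-line certificate? yes] → satisfied.

Yes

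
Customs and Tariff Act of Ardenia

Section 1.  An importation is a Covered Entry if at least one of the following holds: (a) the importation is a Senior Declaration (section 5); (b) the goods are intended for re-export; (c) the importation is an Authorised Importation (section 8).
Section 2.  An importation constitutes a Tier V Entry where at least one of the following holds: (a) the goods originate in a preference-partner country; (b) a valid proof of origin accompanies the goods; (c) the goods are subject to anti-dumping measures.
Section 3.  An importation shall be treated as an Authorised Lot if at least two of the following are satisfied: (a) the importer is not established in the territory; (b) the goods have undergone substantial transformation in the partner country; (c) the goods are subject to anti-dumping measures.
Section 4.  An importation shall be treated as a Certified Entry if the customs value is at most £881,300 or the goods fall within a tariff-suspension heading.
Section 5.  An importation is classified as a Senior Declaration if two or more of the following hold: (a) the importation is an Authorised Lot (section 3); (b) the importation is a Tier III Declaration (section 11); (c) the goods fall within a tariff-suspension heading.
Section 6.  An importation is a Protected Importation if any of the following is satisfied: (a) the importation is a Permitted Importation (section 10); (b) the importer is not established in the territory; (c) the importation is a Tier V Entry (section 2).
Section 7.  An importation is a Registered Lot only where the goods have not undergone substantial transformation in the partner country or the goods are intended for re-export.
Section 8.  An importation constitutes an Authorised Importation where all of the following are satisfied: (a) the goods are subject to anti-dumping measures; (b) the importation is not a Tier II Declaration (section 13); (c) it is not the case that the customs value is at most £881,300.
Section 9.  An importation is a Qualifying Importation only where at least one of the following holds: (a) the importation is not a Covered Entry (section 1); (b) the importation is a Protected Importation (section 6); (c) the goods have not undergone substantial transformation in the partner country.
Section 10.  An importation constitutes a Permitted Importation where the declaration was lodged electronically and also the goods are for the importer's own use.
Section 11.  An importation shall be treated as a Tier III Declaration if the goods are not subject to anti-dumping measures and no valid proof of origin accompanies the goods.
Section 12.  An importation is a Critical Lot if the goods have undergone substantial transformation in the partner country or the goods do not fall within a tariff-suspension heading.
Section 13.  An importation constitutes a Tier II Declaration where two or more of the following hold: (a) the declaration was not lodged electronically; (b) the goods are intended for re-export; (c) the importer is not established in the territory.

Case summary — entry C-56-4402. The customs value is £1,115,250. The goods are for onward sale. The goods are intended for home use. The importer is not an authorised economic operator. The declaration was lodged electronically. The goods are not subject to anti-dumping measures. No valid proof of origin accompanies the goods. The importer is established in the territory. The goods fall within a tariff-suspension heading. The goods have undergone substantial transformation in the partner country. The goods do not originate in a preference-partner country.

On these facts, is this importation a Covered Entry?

Yes

section 3 — Authorised Lot: the importer is not established in the territory? no; the goods have undergone substantial transformation in the partner country? yes; the goods are subject to anti-dumping measures? no — 1 of 3 hold (need ≥2) → not satisfied.
section 11 — Tier III Declaration: [the goods are not subject to anti-dumping measures? yes] AND [no valid proof of origin accompanies the goods? yes] → satisfied.
section 5 — Senior Declaration: Authorised Lot (section 3)? no; Tier III Declaration (section 11)? yes; the goods fall within a tariff-suspension heading? yes — 2 of 3 hold (need ≥2) → satisfied.
section 13 — Tier II Declaration: the declaration was not lodged electronically? no; the goods are intended for re-export? no; the importer is not established in the territory? no — 0 of 3 hold (need ≥2) → not satisfied.
section 8 — Authorised Importation: [the goods are subject to anti-dumping measures? no] AND [not a Tier II Declaration (section 13)? yes] AND [customs value: £1,115,250 ≤ £881,300? no, so negated condition yes] → not satisfied.
section 1 — Covered Entry: [Senior Declaration (section 5)? yes] OR [the goods are intended for re-export? no] OR [Authorised Importation (section 8)? no] → satisfied.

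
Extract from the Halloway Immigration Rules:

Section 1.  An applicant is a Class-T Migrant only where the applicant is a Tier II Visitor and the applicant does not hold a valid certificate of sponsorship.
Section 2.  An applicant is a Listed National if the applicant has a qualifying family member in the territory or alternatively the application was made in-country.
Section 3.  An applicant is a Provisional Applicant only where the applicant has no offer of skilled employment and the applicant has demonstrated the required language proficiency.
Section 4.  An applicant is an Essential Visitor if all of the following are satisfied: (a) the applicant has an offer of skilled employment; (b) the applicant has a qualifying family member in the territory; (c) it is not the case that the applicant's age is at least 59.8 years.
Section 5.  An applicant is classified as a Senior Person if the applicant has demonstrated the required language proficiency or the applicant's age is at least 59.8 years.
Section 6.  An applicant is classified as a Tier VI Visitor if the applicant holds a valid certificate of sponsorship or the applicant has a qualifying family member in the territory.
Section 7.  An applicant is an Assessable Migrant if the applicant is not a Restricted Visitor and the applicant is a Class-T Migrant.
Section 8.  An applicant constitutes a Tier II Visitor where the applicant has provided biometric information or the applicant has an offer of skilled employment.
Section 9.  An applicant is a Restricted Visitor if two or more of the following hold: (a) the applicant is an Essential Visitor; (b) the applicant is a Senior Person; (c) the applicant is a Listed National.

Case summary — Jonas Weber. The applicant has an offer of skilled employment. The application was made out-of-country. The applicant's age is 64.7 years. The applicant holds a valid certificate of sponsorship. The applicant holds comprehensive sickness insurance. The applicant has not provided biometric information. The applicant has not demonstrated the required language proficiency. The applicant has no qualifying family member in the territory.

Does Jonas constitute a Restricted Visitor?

No

Under section 4: the applicant has an offer of skilled employment? yes; and the applicant has a qualifying family member in the territory? no; and applicant's age: 64.7 years ≥ 59.8 years? yes, so negated condition no. So the applicant is not an Essential Visitor.
Under section 5: the applicant has demonstrated the required language proficiency? no; or applicant's age: 64.7 years ≥ 59.8 years? yes. So the applicant is a Senior Person.
Under section 2: the applicant has a qualifying family member in the territory? no; or the application was made in-country? no. So the applicant is not a Listed National.
Under section 9: Essential Visitor (section 4)? no; Senior Person (section 5)? yes; Listed National (section 2)? no — 1 of 3 hold (need ≥2) → not satisfied.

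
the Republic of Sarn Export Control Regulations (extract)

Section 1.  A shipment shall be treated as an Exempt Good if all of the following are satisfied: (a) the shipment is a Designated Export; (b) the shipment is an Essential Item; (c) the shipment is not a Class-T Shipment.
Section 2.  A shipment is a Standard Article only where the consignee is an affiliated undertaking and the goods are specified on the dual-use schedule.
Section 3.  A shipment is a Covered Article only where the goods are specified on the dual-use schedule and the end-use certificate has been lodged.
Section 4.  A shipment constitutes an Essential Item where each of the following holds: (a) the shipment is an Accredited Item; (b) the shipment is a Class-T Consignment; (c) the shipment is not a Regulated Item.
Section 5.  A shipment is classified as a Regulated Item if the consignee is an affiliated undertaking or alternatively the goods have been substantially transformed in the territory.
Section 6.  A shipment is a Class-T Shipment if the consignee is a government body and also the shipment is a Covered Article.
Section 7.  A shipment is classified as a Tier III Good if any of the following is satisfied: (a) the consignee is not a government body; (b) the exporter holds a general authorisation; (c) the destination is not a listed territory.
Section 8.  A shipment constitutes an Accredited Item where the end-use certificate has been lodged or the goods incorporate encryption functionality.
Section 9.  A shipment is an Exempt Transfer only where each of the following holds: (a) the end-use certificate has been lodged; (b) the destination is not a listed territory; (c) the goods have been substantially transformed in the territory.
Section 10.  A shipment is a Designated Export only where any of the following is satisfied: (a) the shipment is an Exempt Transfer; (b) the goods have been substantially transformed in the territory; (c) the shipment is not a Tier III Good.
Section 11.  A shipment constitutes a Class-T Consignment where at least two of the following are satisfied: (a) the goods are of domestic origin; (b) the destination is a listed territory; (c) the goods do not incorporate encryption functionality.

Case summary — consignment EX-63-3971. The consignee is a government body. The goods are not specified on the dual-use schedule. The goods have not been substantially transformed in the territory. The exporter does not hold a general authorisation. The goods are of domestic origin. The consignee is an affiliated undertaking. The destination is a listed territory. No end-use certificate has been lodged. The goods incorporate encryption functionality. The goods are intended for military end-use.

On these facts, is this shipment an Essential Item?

Under section 8: the end-use certificate has been lodged? no; or the goods incorporate encryption functionality? yes. So the shipment is an Accredited Item.
Under section 11: the goods are of domestic origin? yes; the destination is a listed territory? yes; the goods do not incorporate encryption functionality? no — 2 of 3 hold (need ≥2) → satisfied.
Under section 5: the consignee is an affiliated undertaking? yes; or the goods have been substantially transformed in the territory? no. So the shipment is a Regulated Item.
Under section 4: Accredited Item (section 8)? yes; and Class-T Consignment (section 11)? yes; and not a Regulated Item (section 5)? no. So the shipment is not an Essential Item.

No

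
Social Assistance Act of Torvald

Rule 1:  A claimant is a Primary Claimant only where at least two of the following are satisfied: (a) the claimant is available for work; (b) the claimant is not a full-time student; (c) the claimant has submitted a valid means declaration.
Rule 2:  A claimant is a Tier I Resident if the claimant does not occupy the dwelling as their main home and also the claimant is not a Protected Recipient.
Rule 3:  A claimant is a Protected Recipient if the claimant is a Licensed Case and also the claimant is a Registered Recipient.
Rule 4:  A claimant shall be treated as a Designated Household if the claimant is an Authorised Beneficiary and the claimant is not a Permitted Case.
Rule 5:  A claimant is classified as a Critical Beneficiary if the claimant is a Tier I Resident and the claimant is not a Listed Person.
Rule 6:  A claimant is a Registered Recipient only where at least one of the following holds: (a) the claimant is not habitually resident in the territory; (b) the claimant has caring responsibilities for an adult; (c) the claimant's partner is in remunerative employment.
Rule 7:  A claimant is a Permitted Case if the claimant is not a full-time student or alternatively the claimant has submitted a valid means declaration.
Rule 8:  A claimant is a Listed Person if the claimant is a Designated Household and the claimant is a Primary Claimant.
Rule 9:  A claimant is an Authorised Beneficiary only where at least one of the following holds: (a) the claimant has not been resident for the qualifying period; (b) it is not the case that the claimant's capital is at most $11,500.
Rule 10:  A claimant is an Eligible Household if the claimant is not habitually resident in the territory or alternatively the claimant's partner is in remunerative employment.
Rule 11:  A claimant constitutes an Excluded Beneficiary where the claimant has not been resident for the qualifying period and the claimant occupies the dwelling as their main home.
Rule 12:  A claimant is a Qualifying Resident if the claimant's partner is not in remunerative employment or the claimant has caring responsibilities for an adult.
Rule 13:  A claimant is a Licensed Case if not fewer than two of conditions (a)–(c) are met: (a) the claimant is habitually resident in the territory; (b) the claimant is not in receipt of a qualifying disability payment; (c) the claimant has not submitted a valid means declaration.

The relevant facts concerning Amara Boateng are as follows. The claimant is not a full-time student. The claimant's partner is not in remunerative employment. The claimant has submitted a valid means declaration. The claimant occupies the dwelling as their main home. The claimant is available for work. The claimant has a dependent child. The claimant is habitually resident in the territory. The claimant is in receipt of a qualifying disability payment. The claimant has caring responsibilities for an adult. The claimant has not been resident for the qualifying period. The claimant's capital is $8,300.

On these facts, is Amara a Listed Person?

No

rule 9 — Authorised Beneficiary: [the claimant has not been resident for the qualifying period? yes] OR [claimant's capital: $8,300 ≤ $11,500? yes, so negated condition no] → satisfied.
rule 7 — Permitted Case: [the claimant is not a full-time student? yes] OR [the claimant has submitted a valid means declaration? yes] → satisfied.
rule 4 — Designated Household: [Authorised Beneficiary (rule 9)? yes] AND [not a Permitted Case (rule 7)? no] → not satisfied.
rule 1 — Primary Claimant: the claimant is available for work? yes; the claimant is not a full-time student? yes; the claimant has submitted a valid means declaration? yes — 3 of 3 hold (need ≥2) → satisfied.
rule 8 — Listed Person: [Designated Household (rule 4)? no] AND [Primary Claimant (rule 1)? yes] → not satisfied.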